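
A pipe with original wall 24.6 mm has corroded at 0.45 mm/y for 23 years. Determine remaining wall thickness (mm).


Remaining wall = original − CR × time
t = 24.6 − 0.45*23 = 24.6 − 10.35 = 14.25 mm

14.25 mm


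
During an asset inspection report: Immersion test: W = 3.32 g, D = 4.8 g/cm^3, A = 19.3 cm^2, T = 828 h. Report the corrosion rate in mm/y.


Apply the mm/y weight-loss relation: CR = 87600 * W / (D * A * T)
Numerator: 87600 * 3.32 = 290832.0
Denominator: 4.8 * 19.3 * 828 = 76705.92
CR = 290832.0 / 76705.92 = 3.79152 mm/y

3.79152 mm/y


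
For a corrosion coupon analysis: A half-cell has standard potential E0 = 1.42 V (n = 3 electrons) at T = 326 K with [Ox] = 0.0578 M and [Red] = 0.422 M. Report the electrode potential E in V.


Apply the Nernst equation: E = E0 + (RT/nF)*ln([Ox]/[Red])
Step 1: RT/nF = 8.314*326/(3*96485) = 0.00936368 V
Step 2: [Ox]/[Red] = 0.0578/0.422 = 0.136967
Step 3: ln(0.136967) = -1.988015
Step 4: correction = 0.00936368 * -1.988015 = -0.019 V
E = 1.42 + -0.019 = 1.401 V

1.401 V


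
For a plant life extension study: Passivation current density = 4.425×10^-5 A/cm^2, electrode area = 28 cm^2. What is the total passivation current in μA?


I = i_pass * A, then convert A → μA (×10^6)
I = 4.425×10^-5 * 28 * 10^6 = 1239.0 μA

1239.0 μA


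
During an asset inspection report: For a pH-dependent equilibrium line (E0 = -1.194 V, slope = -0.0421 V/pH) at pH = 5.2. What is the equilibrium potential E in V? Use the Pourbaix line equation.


Apply the Pourbaix line equation: E = E0 + slope*pH
E = -1.194 + (-0.0421)*5.2 = -1.194 + (-0.21892) = -1.41292 V
Rounded to 3 decimal places: E = -1.413 V

-1.413 V


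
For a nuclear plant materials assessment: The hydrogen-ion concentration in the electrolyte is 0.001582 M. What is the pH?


pH = −log10[H+]
pH = −log10(0.001582) = 2.8

2.8


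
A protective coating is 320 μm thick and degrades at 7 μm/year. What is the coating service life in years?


Service life = thickness / degradation rate
Life = 320 / 7 = 45.7 years

45.7 years


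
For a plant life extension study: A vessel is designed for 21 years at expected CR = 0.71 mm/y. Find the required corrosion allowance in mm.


Corrosion allowance = CR × design life
CA = 0.71 * 21 = 14.91 mm

14.91 mm


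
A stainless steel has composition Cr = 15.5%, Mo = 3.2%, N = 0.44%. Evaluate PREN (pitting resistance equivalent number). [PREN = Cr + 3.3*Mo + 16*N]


Apply the PREN formula: PREN = Cr + 3.3*Mo + 16*N
PREN = 15.5 + 3.3*3.2 + 16*0.44
PREN = 15.5 + 10.56 + 7.04 = 33.1

33.1


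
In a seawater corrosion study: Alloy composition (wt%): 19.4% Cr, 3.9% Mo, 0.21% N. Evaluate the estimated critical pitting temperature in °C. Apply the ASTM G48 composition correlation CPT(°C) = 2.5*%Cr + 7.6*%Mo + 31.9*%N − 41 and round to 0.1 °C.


Apply the ASTM G48 empirical CPT estimate: CPT(°C) = 2.5*%Cr + 7.6*%Mo + 31.9*%N − 41
2.5*19.4 = 48.5; 7.6*3.9 = 29.64; 31.9*0.21 = 6.699
CPT = 48.5 + 29.64 + 6.699 − 41 = 43.839 °C
Rounded to 0.1 °C: CPT ≈ 43.8 °C

43.8 °C


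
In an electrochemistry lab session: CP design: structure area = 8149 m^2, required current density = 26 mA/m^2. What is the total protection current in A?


I = area * current density, then convert mA → A (÷1000)
I = 8149 * 26 / 1000 = 211.87 A

211.87 A


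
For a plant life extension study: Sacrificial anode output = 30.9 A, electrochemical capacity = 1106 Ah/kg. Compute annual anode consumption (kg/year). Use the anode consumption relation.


Annual consumption = current * hours per year / capacity
Rate = 30.9 * 8760 / 1106 = 244.7 kg/year

244.7 kg/year


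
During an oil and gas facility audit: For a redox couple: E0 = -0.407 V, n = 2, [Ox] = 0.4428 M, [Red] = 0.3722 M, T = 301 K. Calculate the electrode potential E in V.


Apply the Nernst equation: E = E0 + (RT/nF)*ln([Ox]/[Red])
Step 1: RT/nF = 8.314*301/(2*96485) = 0.01296841 V
Step 2: [Ox]/[Red] = 0.4428/0.3722 = 1.189683
Step 3: ln(1.189683) = 0.173687
Step 4: correction = 0.01296841 * 0.173687 = 0.0023 V
E = -0.407 + 0.0023 = -0.4047 V

-0.4047 V


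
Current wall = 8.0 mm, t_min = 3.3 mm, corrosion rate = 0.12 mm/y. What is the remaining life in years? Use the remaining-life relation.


Apply the remaining-life relation: RL = (t_current − t_min) / CR
RL = (8.0 − 3.3) / 0.12 = 4.7 / 0.12 = 39.2 years

39.2 years


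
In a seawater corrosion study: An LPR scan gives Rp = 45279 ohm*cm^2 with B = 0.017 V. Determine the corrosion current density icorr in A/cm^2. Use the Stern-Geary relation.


Apply the Stern-Geary relation: icorr = B / Rp
icorr = 0.017 / 45279 = 3.754×10^-7 A/cm^2

3.754×10^-7 A/cm^2


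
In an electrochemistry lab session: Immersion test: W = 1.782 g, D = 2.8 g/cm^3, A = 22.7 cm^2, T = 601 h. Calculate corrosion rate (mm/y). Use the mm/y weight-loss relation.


Apply the mm/y weight-loss relation: CR = 87600 * W / (D * A * T)
Numerator: 87600 * 1.782 = 156103.2
Denominator: 2.8 * 22.7 * 601 = 38199.56
CR = 156103.2 / 38199.56 = 4.086518 mm/y

4.086518 mm/y


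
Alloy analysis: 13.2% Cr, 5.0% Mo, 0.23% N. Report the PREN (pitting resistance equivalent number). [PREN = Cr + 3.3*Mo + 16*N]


Apply the PREN formula: PREN = Cr + 3.3*Mo + 16*N
PREN = 13.2 + 3.3*5.0 + 16*0.23
PREN = 13.2 + 16.5 + 3.68 = 33.38

33.38


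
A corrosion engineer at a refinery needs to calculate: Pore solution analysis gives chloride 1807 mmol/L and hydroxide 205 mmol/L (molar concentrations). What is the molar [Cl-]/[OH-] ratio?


Threshold parameter = [Cl-] / [OH-] (molar basis; both in mmol/L, so units cancel)
Ratio = 1807 / 205 = 8.81

8.81


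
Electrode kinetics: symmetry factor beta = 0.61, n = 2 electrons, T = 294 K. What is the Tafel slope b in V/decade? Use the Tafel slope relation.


Apply the Tafel slope relation: b = 2.303*R*T/(beta*n*F)
Numerator: 2.303 * 8.314 * 294 = 5629.26
Denominator: 0.61 * 2 * 96485 = 117711.7
b = 5629.26 / 117711.7 = 0.048 V/decade

0.048 V/decade


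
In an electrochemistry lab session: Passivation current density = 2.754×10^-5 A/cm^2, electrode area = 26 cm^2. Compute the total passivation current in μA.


I = i_pass * A, then convert A → μA (×10^6)
I = 2.754×10^-5 * 26 * 10^6 = 716.04 μA

716.04 μA


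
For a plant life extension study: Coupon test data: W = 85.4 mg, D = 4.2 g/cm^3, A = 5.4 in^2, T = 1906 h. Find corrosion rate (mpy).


Apply the mpy weight-loss relation: CR = 534 * W / (D * A * T)
Numerator: 534 * 85.4 = 45603.6
Denominator: 4.2 * 5.4 * 1906 = 43228.08
CR = 45603.6 / 43228.08 = 1.055 mpy

1.055 mpy


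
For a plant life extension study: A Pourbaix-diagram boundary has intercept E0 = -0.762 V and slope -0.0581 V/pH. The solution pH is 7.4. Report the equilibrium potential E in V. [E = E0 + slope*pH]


Apply the Pourbaix line equation: E = E0 + slope*pH
E = -0.762 + (-0.0581)*7.4 = -0.762 + (-0.42994) = -1.19194 V
Rounded to 3 decimal places: E = -1.192 V

-1.192 V


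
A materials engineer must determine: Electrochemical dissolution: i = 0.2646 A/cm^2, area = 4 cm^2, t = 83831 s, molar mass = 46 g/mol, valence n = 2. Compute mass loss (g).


Apply Faraday's law: m = i*A*t*M / (n*F)
Total charge passed Q = i*A*t = 0.2646*4*83831 = 88726.7304 C
m = Q*M/(n*F) = 88726.7304*46/(2*96485) = 21.1506 g

21.1506 g


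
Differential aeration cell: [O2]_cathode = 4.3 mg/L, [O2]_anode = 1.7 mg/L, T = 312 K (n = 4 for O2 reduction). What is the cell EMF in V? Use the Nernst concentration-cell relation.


Apply the Nernst concentration-cell relation: E = (RT/nF)*ln(C_cathode/C_anode)
RT/nF = 8.314*312/(4*96485) = 0.00672117 V
ln(4.3/1.7) = 0.92799
E = 0.00672117 * 0.92799 = 0.00624 V

0.00624 V


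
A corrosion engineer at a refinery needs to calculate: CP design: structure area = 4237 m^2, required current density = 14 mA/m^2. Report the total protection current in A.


I = area * current density, then convert mA → A (÷1000)
I = 4237 * 14 / 1000 = 59.32 A

59.32 A


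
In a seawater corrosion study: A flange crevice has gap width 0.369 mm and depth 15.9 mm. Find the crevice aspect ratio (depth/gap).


Aspect ratio = depth / gap
Ratio = 15.9 / 0.369 = 43.1

43.1


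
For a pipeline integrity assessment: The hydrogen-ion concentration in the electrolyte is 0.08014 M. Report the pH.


pH = −log10[H+]
pH = −log10(0.08014) = 1.1

1.1


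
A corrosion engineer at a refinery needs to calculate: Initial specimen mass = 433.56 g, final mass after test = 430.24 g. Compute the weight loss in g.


Weight loss = initial − final
WL = 433.56 − 430.24 = 3.32 g

3.32 g


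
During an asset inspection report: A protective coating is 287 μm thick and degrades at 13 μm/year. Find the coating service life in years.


Service life = thickness / degradation rate
Life = 287 / 13 = 22.1 years

22.1 years


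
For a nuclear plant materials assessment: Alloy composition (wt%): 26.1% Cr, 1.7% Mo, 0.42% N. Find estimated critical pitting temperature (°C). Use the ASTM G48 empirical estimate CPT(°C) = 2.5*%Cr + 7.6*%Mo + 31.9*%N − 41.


Apply the ASTM G48 empirical CPT estimate: CPT(°C) = 2.5*%Cr + 7.6*%Mo + 31.9*%N − 41
2.5*26.1 = 65.25; 7.6*1.7 = 12.92; 31.9*0.42 = 13.398
CPT = 65.25 + 12.92 + 13.398 − 41 = 50.568 °C
Rounded to 0.1 °C: CPT ≈ 50.6 °C

50.6 °C


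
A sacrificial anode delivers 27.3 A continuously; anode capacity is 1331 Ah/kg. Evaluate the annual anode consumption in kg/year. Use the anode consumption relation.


Annual consumption = current * hours per year / capacity
Rate = 27.3 * 8760 / 1331 = 179.7 kg/year

179.7 kg/year


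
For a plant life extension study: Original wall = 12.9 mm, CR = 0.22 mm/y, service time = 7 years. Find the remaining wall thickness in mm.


Remaining wall = original − CR × time
t = 12.9 − 0.22*7 = 12.9 − 1.54 = 11.36 mm

11.36 mm


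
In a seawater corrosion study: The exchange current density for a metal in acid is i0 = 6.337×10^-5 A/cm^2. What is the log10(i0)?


i0 = 6.337×10^-5 A/cm^2
log10(i0) = -4.198

-4.198


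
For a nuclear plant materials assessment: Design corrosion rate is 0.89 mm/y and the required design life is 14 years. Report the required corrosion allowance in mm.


Corrosion allowance = CR × design life
CA = 0.89 * 14 = 12.46 mm

12.46 mm


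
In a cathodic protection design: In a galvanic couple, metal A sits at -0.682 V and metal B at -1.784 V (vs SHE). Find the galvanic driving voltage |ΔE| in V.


Driving voltage is the absolute potential difference.
|ΔE| = |-0.682 − (-1.784)| = 1.102 V

1.102 V


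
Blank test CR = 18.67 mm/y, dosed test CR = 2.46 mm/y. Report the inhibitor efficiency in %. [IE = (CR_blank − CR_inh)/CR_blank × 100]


Apply the inhibitor-efficiency definition: IE = (CR_blank − CR_inh)/CR_blank × 100
IE = (18.67 − 2.46) / 18.67 × 100
IE = 16.21 / 18.67 × 100 = 86.8 %

86.8 %


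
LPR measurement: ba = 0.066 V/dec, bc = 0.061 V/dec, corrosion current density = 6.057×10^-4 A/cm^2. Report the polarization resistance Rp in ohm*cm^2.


Apply the Stern-Geary equation: Rp = ba*bc / (2.303*icorr*(ba+bc))
ba*bc = 0.066*0.061 = 0.004026
ba+bc = 0.127; 2.303*icorr*(ba+bc) = 2.303*6.057×10^-4*0.127 = 1.7715574×10^-4
Rp = 0.004026 / 1.7715574×10^-4 = 22.73 ohm*cm^2

22.73 ohm*cm^2


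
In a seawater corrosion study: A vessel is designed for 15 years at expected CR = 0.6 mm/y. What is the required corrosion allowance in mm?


Corrosion allowance = CR × design life
CA = 0.6 * 15 = 9.0 mm

9.0 mm


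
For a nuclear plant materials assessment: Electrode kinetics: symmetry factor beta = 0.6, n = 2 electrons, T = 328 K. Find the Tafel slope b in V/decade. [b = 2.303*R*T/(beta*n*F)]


Apply the Tafel slope relation: b = 2.303*R*T/(beta*n*F)
Numerator: 2.303 * 8.314 * 328 = 6280.26
Denominator: 0.6 * 2 * 96485 = 115782.0
b = 6280.26 / 115782.0 = 0.0542 V/decade

0.0542 V/decade


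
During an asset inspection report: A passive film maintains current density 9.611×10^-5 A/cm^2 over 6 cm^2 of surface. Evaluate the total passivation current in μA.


I = i_pass * A, then convert A → μA (×10^6)
I = 9.611×10^-5 * 6 * 10^6 = 576.66 μA

576.66 μA


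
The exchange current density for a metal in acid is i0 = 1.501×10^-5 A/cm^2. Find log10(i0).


i0 = 1.501×10^-5 A/cm^2
log10(i0) = -4.824

-4.824


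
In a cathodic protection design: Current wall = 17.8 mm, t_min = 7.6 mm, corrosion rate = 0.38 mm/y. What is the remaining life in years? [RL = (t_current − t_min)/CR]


Apply the remaining-life relation: RL = (t_current − t_min) / CR
RL = (17.8 − 7.6) / 0.38 = 10.2 / 0.38 = 26.8 years

26.8 years


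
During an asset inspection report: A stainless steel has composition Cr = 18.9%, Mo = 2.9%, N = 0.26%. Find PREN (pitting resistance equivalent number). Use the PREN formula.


Apply the PREN formula: PREN = Cr + 3.3*Mo + 16*N
PREN = 18.9 + 3.3*2.9 + 16*0.26
PREN = 18.9 + 9.57 + 4.16 = 32.63

32.63


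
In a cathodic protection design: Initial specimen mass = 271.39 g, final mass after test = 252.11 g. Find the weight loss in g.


Weight loss = initial − final
WL = 271.39 − 252.11 = 19.28 g

19.28 g


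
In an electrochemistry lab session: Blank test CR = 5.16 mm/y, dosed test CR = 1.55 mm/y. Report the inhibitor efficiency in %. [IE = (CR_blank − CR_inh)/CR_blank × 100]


Apply the inhibitor-efficiency definition: IE = (CR_blank − CR_inh)/CR_blank × 100
IE = (5.16 − 1.55) / 5.16 × 100
IE = 3.61 / 5.16 × 100 = 70.0 %

70.0 %


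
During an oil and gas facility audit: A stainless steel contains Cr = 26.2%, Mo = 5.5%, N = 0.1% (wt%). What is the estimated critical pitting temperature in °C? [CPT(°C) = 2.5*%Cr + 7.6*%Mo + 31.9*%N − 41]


Apply the ASTM G48 empirical CPT estimate: CPT(°C) = 2.5*%Cr + 7.6*%Mo + 31.9*%N − 41
2.5*26.2 = 65.5; 7.6*5.5 = 41.8; 31.9*0.1 = 3.19
CPT = 65.5 + 41.8 + 3.19 − 41 = 69.49 °C
Rounded to 0.1 °C: CPT ≈ 69.5 °C

69.5 °C


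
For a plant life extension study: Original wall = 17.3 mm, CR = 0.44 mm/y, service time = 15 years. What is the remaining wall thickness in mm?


Remaining wall = original − CR × time
t = 17.3 − 0.44*15 = 17.3 − 6.6 = 10.7 mm

10.7 mm


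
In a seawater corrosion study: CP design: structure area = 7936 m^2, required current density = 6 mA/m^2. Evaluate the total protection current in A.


I = area * current density, then convert mA → A (÷1000)
I = 7936 * 6 / 1000 = 47.62 A

47.62 A


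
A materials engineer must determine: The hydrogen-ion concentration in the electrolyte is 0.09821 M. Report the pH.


pH = −log10[H+]
pH = −log10(0.09821) = 1.01

1.01


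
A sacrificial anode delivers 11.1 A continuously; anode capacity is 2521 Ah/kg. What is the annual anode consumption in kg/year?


Annual consumption = current * hours per year / capacity
Rate = 11.1 * 8760 / 2521 = 38.6 kg/year

38.6 kg/year


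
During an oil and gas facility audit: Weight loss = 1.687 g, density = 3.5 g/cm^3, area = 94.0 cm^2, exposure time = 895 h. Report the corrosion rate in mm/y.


Apply the mm/y weight-loss relation: CR = 87600 * W / (D * A * T)
Numerator: 87600 * 1.687 = 147781.2
Denominator: 3.5 * 94.0 * 895 = 294455.0
CR = 147781.2 / 294455.0 = 0.50188 mm/y

0.50188 mm/y


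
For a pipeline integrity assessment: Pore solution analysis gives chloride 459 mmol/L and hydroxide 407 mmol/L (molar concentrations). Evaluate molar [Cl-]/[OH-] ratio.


Threshold parameter = [Cl-] / [OH-] (molar basis; both in mmol/L, so units cancel)
Ratio = 459 / 407 = 1.13

1.13


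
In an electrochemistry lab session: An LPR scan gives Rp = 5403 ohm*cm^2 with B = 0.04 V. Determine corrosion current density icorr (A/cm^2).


Apply the Stern-Geary relation: icorr = B / Rp
icorr = 0.04 / 5403 = 7.403×10^-6 A/cm^2

7.403×10^-6 A/cm^2


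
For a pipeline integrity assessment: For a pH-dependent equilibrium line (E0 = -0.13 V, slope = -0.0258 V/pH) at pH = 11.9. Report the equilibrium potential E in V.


Apply the Pourbaix line equation: E = E0 + slope*pH
E = -0.13 + (-0.0258)*11.9 = -0.13 + (-0.30702) = -0.43702 V
Rounded to 4 decimal places: E = -0.4370 V

-0.4370 V


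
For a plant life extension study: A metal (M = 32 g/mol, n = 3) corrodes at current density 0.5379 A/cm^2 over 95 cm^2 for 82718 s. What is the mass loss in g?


Apply Faraday's law: m = i*A*t*M / (n*F)
Total charge passed Q = i*A*t = 0.5379*95*82718 = 4226931.159 C
m = Q*M/(n*F) = 4226931.159*32/(3*96485) = 467.29819 g

467.29819 g


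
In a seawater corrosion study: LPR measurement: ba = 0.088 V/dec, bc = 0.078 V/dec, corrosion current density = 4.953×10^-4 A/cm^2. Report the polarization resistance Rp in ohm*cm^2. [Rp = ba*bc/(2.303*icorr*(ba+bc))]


Apply the Stern-Geary equation: Rp = ba*bc / (2.303*icorr*(ba+bc))
ba*bc = 0.088*0.078 = 0.006864
ba+bc = 0.166; 2.303*icorr*(ba+bc) = 2.303*4.953×10^-4*0.166 = 1.893522×10^-4
Rp = 0.006864 / 1.893522×10^-4 = 36.2 ohm*cm^2

36.2 ohm*cm^2


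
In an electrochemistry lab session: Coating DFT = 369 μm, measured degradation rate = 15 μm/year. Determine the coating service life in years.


Service life = thickness / degradation rate
Life = 369 / 15 = 24.6 years

24.6 years


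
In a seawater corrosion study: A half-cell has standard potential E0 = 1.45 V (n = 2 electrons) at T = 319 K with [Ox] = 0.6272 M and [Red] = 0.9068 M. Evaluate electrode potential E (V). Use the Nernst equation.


Apply the Nernst equation: E = E0 + (RT/nF)*ln([Ox]/[Red])
Step 1: RT/nF = 8.314*319/(2*96485) = 0.01374393 V
Step 2: [Ox]/[Red] = 0.6272/0.9068 = 0.691663
Step 3: ln(0.691663) = -0.368656
Step 4: correction = 0.01374393 * -0.368656 = -0.0051 V
E = 1.45 + -0.0051 = 1.4449 V

1.4449 V


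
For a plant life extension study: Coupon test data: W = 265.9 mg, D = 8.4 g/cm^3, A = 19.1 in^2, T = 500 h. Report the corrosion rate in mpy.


Apply the mpy weight-loss relation: CR = 534 * W / (D * A * T)
Numerator: 534 * 265.9 = 141990.6
Denominator: 8.4 * 19.1 * 500 = 80220.0
CR = 141990.6 / 80220.0 = 1.77 mpy

1.77 mpy


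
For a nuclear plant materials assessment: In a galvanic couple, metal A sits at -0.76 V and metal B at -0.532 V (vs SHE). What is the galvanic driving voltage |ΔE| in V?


Driving voltage is the absolute potential difference.
|ΔE| = |-0.76 − (-0.532)| = 0.228 V

0.228 V


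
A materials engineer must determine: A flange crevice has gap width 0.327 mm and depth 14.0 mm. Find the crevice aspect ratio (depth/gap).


Aspect ratio = depth / gap
Ratio = 14.0 / 0.327 = 42.8

42.8


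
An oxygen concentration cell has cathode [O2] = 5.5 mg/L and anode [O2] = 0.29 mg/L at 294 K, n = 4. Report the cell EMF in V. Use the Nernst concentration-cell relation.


Apply the Nernst concentration-cell relation: E = (RT/nF)*ln(C_cathode/C_anode)
RT/nF = 8.314*294/(4*96485) = 0.00633341 V
ln(5.5/0.29) = 2.94262
E = 0.00633341 * 2.94262 = 0.01864 V

0.01864 V


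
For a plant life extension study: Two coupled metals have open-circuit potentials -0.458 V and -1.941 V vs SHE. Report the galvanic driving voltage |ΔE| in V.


Driving voltage is the absolute potential difference.
|ΔE| = |-0.458 − (-1.941)| = 1.483 V

1.483 V


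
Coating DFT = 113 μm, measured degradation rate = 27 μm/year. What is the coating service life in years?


Service life = thickness / degradation rate
Life = 113 / 27 = 4.2 years

4.2 years


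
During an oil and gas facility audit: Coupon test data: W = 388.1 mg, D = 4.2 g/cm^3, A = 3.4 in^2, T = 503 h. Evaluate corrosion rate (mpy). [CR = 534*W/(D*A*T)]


Apply the mpy weight-loss relation: CR = 534 * W / (D * A * T)
Numerator: 534 * 388.1 = 207245.4
Denominator: 4.2 * 3.4 * 503 = 7182.84
CR = 207245.4 / 7182.84 = 28.8528 mpy

28.8528 mpy


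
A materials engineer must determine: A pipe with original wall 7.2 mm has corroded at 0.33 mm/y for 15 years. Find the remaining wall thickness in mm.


Remaining wall = original − CR × time
t = 7.2 − 0.33*15 = 7.2 − 4.95 = 2.25 mm

2.25 mm


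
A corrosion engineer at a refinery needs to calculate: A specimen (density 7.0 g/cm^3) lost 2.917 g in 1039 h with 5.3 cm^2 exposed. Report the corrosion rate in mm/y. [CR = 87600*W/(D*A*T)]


Apply the mm/y weight-loss relation: CR = 87600 * W / (D * A * T)
Numerator: 87600 * 2.917 = 255529.2
Denominator: 7.0 * 5.3 * 1039 = 38546.9
CR = 255529.2 / 38546.9 = 6.629 mm/y

6.629 mm/y


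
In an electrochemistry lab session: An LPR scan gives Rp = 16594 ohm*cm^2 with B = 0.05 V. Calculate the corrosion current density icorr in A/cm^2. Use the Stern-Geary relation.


Apply the Stern-Geary relation: icorr = B / Rp
icorr = 0.05 / 16594 = 3.013×10^-6 A/cm^2

3.013×10^-6 A/cm^2


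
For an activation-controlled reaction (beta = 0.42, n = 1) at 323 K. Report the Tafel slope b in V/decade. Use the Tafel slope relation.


Apply the Tafel slope relation: b = 2.303*R*T/(beta*n*F)
Numerator: 2.303 * 8.314 * 323 = 6184.53
Denominator: 0.42 * 1 * 96485 = 40523.7
b = 6184.53 / 40523.7 = 0.1526 V/decade

0.1526 V/decade


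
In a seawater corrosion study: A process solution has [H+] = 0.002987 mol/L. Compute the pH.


pH = −log10[H+]
pH = −log10(0.002987) = 2.52

2.52


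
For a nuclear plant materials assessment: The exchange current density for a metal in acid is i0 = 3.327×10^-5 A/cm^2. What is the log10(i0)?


i0 = 3.327×10^-5 A/cm^2
log10(i0) = -4.478

-4.478


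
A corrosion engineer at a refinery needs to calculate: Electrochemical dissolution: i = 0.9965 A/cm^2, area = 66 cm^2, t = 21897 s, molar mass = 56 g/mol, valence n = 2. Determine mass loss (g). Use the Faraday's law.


Apply Faraday's law: m = i*A*t*M / (n*F)
Total charge passed Q = i*A*t = 0.9965*66*21897 = 1440143.793 C
m = Q*M/(n*F) = 1440143.793*56/(2*96485) = 417.931 g

417.931 g


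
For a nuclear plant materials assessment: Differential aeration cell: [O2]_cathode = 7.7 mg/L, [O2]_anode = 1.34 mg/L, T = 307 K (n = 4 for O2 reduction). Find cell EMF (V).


Apply the Nernst concentration-cell relation: E = (RT/nF)*ln(C_cathode/C_anode)
RT/nF = 8.314*307/(4*96485) = 0.00661346 V
ln(7.7/1.34) = 1.74855
E = 0.00661346 * 1.74855 = 0.01156 V

0.01156 V


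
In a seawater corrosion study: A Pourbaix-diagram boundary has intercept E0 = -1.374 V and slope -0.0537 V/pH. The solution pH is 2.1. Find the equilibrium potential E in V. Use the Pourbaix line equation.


Apply the Pourbaix line equation: E = E0 + slope*pH
E = -1.374 + (-0.0537)*2.1 = -1.374 + (-0.11277) = -1.48677 V
Rounded to 4 decimal places: E = -1.4868 V

-1.4868 V


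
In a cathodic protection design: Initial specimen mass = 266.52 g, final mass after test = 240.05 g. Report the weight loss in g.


Weight loss = initial − final
WL = 266.52 − 240.05 = 26.47 g

26.47 g


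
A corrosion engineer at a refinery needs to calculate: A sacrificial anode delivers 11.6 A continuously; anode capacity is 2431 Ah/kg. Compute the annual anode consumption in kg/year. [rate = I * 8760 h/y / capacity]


Annual consumption = current * hours per year / capacity
Rate = 11.6 * 8760 / 2431 = 41.8 kg/year

41.8 kg/year


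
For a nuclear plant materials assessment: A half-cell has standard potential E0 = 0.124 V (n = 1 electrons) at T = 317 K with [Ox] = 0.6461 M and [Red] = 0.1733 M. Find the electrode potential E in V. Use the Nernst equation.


Apply the Nernst equation: E = E0 + (RT/nF)*ln([Ox]/[Red])
Step 1: RT/nF = 8.314*317/(1*96485) = 0.02731552 V
Step 2: [Ox]/[Red] = 0.6461/0.1733 = 3.728217
Step 3: ln(3.728217) = 1.31593
Step 4: correction = 0.02731552 * 1.31593 = 0.036 V
E = 0.124 + 0.036 = 0.16 V

0.16 V


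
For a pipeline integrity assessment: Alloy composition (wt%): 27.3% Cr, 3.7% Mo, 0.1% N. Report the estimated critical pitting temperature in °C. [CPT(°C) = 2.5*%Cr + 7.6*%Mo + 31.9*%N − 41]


Apply the ASTM G48 empirical CPT estimate: CPT(°C) = 2.5*%Cr + 7.6*%Mo + 31.9*%N − 41
2.5*27.3 = 68.25; 7.6*3.7 = 28.12; 31.9*0.1 = 3.19
CPT = 68.25 + 28.12 + 3.19 − 41 = 58.56 °C
Rounded to 0.1 °C: CPT ≈ 58.6 °C

58.6 °C


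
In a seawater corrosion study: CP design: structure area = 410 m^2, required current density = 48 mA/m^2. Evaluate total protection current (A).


I = area * current density, then convert mA → A (÷1000)
I = 410 * 48 / 1000 = 19.68 A

19.68 A


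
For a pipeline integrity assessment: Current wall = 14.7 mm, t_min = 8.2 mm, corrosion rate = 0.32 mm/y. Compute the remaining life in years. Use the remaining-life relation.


Apply the remaining-life relation: RL = (t_current − t_min) / CR
RL = (14.7 − 8.2) / 0.32 = 6.5 / 0.32 = 20.3 years

20.3 years


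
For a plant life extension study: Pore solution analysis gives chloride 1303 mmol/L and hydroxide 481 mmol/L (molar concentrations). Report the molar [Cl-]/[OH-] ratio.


Threshold parameter = [Cl-] / [OH-] (molar basis; both in mmol/L, so units cancel)
Ratio = 1303 / 481 = 2.71

2.71


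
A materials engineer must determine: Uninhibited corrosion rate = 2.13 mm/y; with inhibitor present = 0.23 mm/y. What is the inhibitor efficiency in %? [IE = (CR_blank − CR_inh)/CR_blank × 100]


Apply the inhibitor-efficiency definition: IE = (CR_blank − CR_inh)/CR_blank × 100
IE = (2.13 − 0.23) / 2.13 × 100
IE = 1.9 / 2.13 × 100 = 89.2 %

89.2 %


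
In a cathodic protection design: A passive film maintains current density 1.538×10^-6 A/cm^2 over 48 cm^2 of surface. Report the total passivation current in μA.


I = i_pass * A, then convert A → μA (×10^6)
I = 1.538×10^-6 * 48 * 10^6 = 73.82 μA

73.82 μA


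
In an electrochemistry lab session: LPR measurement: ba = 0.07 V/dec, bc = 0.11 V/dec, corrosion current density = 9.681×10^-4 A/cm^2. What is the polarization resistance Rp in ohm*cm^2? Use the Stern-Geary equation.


Apply the Stern-Geary equation: Rp = ba*bc / (2.303*icorr*(ba+bc))
ba*bc = 0.07*0.11 = 0.0077
ba+bc = 0.18; 2.303*icorr*(ba+bc) = 2.303*9.681×10^-4*0.18 = 4.0131617×10^-4
Rp = 0.0077 / 4.0131617×10^-4 = 19.2 ohm*cm^2

19.2 ohm*cm^2


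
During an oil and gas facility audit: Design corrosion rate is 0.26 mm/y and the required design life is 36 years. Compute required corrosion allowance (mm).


Corrosion allowance = CR × design life
CA = 0.26 * 36 = 9.36 mm

9.36 mm


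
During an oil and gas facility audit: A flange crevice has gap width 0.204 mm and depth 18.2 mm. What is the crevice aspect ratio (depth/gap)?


Aspect ratio = depth / gap
Ratio = 18.2 / 0.204 = 89.2

89.2


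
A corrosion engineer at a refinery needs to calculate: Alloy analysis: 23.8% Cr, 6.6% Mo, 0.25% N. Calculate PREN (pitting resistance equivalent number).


Apply the PREN formula: PREN = Cr + 3.3*Mo + 16*N
PREN = 23.8 + 3.3*6.6 + 16*0.25
PREN = 23.8 + 21.78 + 4.0 = 49.58

49.58


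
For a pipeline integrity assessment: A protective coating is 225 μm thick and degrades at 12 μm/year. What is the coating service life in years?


Service life = thickness / degradation rate
Life = 225 / 12 = 18.8 years

18.8 years


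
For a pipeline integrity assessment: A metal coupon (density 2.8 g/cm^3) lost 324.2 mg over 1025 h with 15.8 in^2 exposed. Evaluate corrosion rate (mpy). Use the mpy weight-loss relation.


Apply the mpy weight-loss relation: CR = 534 * W / (D * A * T)
Numerator: 534 * 324.2 = 173122.8
Denominator: 2.8 * 15.8 * 1025 = 45346.0
CR = 173122.8 / 45346.0 = 3.81782 mpy

3.81782 mpy


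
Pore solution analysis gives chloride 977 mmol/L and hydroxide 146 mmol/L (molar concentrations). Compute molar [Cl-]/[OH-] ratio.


Threshold parameter = [Cl-] / [OH-] (molar basis; both in mmol/L, so units cancel)
Ratio = 977 / 146 = 6.69

6.69


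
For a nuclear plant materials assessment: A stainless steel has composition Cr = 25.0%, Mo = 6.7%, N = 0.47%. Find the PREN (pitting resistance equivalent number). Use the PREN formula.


Apply the PREN formula: PREN = Cr + 3.3*Mo + 16*N
PREN = 25.0 + 3.3*6.7 + 16*0.47
PREN = 25.0 + 22.11 + 7.52 = 54.63

54.63


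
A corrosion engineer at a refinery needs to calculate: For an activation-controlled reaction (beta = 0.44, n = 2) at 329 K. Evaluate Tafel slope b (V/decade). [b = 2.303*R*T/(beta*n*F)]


Apply the Tafel slope relation: b = 2.303*R*T/(beta*n*F)
Numerator: 2.303 * 8.314 * 329 = 6299.41
Denominator: 0.44 * 2 * 96485 = 84906.8
b = 6299.41 / 84906.8 = 0.0742 V/decade

0.0742 V/decade


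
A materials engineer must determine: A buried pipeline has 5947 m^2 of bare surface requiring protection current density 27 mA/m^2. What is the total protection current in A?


I = area * current density, then convert mA → A (÷1000)
I = 5947 * 27 / 1000 = 160.57 A

160.57 A


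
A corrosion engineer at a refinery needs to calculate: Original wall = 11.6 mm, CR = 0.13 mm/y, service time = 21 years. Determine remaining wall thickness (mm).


Remaining wall = original − CR × time
t = 11.6 − 0.13*21 = 11.6 − 2.73 = 8.87 mm

8.87 mm


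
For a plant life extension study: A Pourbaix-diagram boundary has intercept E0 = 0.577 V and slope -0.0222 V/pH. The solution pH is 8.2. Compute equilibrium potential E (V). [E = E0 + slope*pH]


Apply the Pourbaix line equation: E = E0 + slope*pH
E = 0.577 + (-0.0222)*8.2 = 0.577 + (-0.18204) = 0.39496 V
Rounded to 4 decimal places: E = 0.3950 V

0.3950 V


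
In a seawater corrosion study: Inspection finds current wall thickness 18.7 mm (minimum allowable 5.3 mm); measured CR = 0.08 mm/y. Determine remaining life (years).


Apply the remaining-life relation: RL = (t_current − t_min) / CR
RL = (18.7 − 5.3) / 0.08 = 13.4 / 0.08 = 167.5 years

167.5 years


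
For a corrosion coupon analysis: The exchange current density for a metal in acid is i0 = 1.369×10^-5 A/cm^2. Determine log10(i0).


i0 = 1.369×10^-5 A/cm^2
log10(i0) = -4.864

-4.864


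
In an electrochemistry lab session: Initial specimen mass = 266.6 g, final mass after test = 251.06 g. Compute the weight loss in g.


Weight loss = initial − final
WL = 266.6 − 251.06 = 15.54 g

15.54 g


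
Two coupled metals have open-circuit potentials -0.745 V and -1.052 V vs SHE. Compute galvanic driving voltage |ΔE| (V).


Driving voltage is the absolute potential difference.
|ΔE| = |-0.745 − (-1.052)| = 0.307 V

0.307 V


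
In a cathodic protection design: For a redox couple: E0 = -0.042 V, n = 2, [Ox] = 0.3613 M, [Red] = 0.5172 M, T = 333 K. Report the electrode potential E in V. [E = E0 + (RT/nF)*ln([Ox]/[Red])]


Apply the Nernst equation: E = E0 + (RT/nF)*ln([Ox]/[Red])
Step 1: RT/nF = 8.314*333/(2*96485) = 0.01434711 V
Step 2: [Ox]/[Red] = 0.3613/0.5172 = 0.698569
Step 3: ln(0.698569) = -0.358721
Step 4: correction = 0.01434711 * -0.358721 = -0.0051 V
E = -0.042 + -0.0051 = -0.0471 V

-0.0471 V


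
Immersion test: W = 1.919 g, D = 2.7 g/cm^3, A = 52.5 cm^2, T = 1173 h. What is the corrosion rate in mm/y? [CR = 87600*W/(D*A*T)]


Apply the mm/y weight-loss relation: CR = 87600 * W / (D * A * T)
Numerator: 87600 * 1.919 = 168104.4
Denominator: 2.7 * 52.5 * 1173 = 166272.75
CR = 168104.4 / 166272.75 = 1.01102 mm/y

1.01102 mm/y


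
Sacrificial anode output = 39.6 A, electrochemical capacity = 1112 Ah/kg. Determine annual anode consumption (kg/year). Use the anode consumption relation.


Annual consumption = current * hours per year / capacity
Rate = 39.6 * 8760 / 1112 = 312.0 kg/year

312.0 kg/year


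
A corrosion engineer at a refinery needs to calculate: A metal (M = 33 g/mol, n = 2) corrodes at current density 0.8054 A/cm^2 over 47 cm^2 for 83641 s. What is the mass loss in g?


Apply Faraday's law: m = i*A*t*M / (n*F)
Total charge passed Q = i*A*t = 0.8054*47*83641 = 3166129.6858 C
m = Q*M/(n*F) = 3166129.6858*33/(2*96485) = 541.44312 g

541.44312 g


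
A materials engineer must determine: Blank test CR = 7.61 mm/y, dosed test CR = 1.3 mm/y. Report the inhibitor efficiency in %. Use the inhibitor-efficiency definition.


Apply the inhibitor-efficiency definition: IE = (CR_blank − CR_inh)/CR_blank × 100
IE = (7.61 − 1.3) / 7.61 × 100
IE = 6.31 / 7.61 × 100 = 82.9 %

82.9 %


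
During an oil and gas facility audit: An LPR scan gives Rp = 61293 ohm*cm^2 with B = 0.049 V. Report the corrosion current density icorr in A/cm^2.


Apply the Stern-Geary relation: icorr = B / Rp
icorr = 0.049 / 61293 = 7.994×10^-7 A/cm^2

7.994×10^-7 A/cm^2


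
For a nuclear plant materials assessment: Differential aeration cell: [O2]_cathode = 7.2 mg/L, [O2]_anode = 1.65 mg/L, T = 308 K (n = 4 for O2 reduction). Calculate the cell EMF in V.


Apply the Nernst concentration-cell relation: E = (RT/nF)*ln(C_cathode/C_anode)
RT/nF = 8.314*308/(4*96485) = 0.006635 V
ln(7.2/1.65) = 1.47331
E = 0.006635 * 1.47331 = 0.00978 V

0.00978 V


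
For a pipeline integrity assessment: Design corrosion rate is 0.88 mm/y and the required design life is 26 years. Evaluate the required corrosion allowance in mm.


Corrosion allowance = CR × design life
CA = 0.88 * 26 = 22.88 mm

22.88 mm


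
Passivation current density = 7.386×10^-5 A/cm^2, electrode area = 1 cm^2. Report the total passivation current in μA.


I = i_pass * A, then convert A → μA (×10^6)
I = 7.386×10^-5 * 1 * 10^6 = 73.86 μA

73.86 μA


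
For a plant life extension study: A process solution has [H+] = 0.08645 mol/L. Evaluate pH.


pH = −log10[H+]
pH = −log10(0.08645) = 1.06

1.06


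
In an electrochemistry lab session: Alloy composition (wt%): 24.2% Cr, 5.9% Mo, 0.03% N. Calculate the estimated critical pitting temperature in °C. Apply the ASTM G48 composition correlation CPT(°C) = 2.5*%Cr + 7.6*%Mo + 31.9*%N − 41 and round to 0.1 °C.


Apply the ASTM G48 empirical CPT estimate: CPT(°C) = 2.5*%Cr + 7.6*%Mo + 31.9*%N − 41
2.5*24.2 = 60.5; 7.6*5.9 = 44.84; 31.9*0.03 = 0.957
CPT = 60.5 + 44.84 + 0.957 − 41 = 65.297 °C
Rounded to 0.1 °C: CPT ≈ 65.3 °C

65.3 °C


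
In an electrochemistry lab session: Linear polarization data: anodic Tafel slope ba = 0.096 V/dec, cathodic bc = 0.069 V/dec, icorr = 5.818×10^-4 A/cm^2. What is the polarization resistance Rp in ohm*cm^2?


Apply the Stern-Geary equation: Rp = ba*bc / (2.303*icorr*(ba+bc))
ba*bc = 0.096*0.069 = 0.006624
ba+bc = 0.165; 2.303*icorr*(ba+bc) = 2.303*5.818×10^-4*0.165 = 2.2108109×10^-4
Rp = 0.006624 / 2.2108109×10^-4 = 30.0 ohm*cm^2

30.0 ohm*cm^2


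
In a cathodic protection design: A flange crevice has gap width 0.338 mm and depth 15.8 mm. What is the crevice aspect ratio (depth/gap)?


Aspect ratio = depth / gap
Ratio = 15.8 / 0.338 = 46.7

46.7


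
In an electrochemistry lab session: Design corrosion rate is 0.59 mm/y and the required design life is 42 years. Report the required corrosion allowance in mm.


Corrosion allowance = CR × design life
CA = 0.59 * 42 = 24.78 mm

24.78 mm


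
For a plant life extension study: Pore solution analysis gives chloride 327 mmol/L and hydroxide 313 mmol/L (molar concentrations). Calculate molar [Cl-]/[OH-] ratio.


Threshold parameter = [Cl-] / [OH-] (molar basis; both in mmol/L, so units cancel)
Ratio = 327 / 313 = 1.04

1.04


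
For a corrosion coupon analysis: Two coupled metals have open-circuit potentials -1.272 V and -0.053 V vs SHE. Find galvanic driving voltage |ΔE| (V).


Driving voltage is the absolute potential difference.
|ΔE| = |-1.272 − (-0.053)| = 1.219 V

1.219 V


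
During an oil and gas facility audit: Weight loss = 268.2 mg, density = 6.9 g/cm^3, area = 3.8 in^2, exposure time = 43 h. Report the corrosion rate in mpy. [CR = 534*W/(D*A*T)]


Apply the mpy weight-loss relation: CR = 534 * W / (D * A * T)
Numerator: 534 * 268.2 = 143218.8
Denominator: 6.9 * 3.8 * 43 = 1127.46
CR = 143218.8 / 1127.46 = 127.02783 mpy

127.02783 mpy


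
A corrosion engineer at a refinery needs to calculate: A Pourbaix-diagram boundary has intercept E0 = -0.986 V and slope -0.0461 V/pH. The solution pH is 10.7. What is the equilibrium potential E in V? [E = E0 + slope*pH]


Apply the Pourbaix line equation: E = E0 + slope*pH
E = -0.986 + (-0.0461)*10.7 = -0.986 + (-0.49327) = -1.47927 V
Rounded to 3 decimal places: E = -1.479 V

-1.479 V


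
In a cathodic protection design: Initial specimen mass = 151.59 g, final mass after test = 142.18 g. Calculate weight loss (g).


Weight loss = initial − final
WL = 151.59 − 142.18 = 9.41 g

9.41 g


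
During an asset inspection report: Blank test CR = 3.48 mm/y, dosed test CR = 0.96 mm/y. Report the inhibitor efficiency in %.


Apply the inhibitor-efficiency definition: IE = (CR_blank − CR_inh)/CR_blank × 100
IE = (3.48 − 0.96) / 3.48 × 100
IE = 2.52 / 3.48 × 100 = 72.4 %

72.4 %


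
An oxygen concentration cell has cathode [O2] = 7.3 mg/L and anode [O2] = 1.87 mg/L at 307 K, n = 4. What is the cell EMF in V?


Apply the Nernst concentration-cell relation: E = (RT/nF)*ln(C_cathode/C_anode)
RT/nF = 8.314*307/(4*96485) = 0.00661346 V
ln(7.3/1.87) = 1.36194
E = 0.00661346 * 1.36194 = 0.00901 V

0.00901 V


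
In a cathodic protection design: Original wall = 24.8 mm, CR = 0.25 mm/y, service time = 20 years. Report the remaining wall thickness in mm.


Remaining wall = original − CR × time
t = 24.8 − 0.25*20 = 24.8 − 5.0 = 19.8 mm

19.8 mm


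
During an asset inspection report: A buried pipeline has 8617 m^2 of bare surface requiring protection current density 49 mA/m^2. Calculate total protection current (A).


I = area * current density, then convert mA → A (÷1000)
I = 8617 * 49 / 1000 = 422.23 A

422.23 A


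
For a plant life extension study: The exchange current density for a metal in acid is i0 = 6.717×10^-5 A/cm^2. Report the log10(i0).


i0 = 6.717×10^-5 A/cm^2
log10(i0) = -4.173

-4.173


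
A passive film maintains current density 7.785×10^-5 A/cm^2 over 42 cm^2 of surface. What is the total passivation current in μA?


I = i_pass * A, then convert A → μA (×10^6)
I = 7.785×10^-5 * 42 * 10^6 = 3269.7 μA

3269.7 μA


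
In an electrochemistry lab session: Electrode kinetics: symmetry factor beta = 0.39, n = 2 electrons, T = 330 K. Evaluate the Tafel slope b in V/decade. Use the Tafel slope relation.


Apply the Tafel slope relation: b = 2.303*R*T/(beta*n*F)
Numerator: 2.303 * 8.314 * 330 = 6318.56
Denominator: 0.39 * 2 * 96485 = 75258.3
b = 6318.56 / 75258.3 = 0.084 V/decade

0.084 V/decade


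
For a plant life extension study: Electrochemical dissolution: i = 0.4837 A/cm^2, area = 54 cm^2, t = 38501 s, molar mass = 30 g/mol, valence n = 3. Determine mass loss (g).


Apply Faraday's law: m = i*A*t*M / (n*F)
Total charge passed Q = i*A*t = 0.4837*54*38501 = 1005638.4198 C
m = Q*M/(n*F) = 1005638.4198*30/(3*96485) = 104.2274 g

104.2274 g


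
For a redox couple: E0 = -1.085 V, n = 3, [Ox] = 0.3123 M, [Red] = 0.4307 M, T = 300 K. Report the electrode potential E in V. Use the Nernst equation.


Apply the Nernst equation: E = E0 + (RT/nF)*ln([Ox]/[Red])
Step 1: RT/nF = 8.314*300/(3*96485) = 0.00861688 V
Step 2: [Ox]/[Red] = 0.3123/0.4307 = 0.725099
Step 3: ln(0.725099) = -0.321447
Step 4: correction = 0.00861688 * -0.321447 = -0.0028 V
E = -1.085 + -0.0028 = -1.0878 V

-1.0878 V


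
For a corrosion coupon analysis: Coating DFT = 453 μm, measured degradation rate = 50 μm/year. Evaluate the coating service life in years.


Service life = thickness / degradation rate
Life = 453 / 50 = 9.1 years

9.1 years


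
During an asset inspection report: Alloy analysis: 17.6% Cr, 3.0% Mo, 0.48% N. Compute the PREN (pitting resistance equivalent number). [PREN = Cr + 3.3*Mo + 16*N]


Apply the PREN formula: PREN = Cr + 3.3*Mo + 16*N
PREN = 17.6 + 3.3*3.0 + 16*0.48
PREN = 17.6 + 9.9 + 7.68 = 35.18

35.18
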